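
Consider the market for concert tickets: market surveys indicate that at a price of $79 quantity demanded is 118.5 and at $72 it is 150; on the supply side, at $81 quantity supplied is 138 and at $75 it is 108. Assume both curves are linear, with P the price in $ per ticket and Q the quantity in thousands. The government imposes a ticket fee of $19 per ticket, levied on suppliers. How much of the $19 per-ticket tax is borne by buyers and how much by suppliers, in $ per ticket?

Buyers bear $10 per ticket; suppliers bear $9 per ticket.

Demand slope: (150 − 118.5)/(72 − 79) = -4.5, so Qd = 474 − 4.5P.
Supply slope: (108 − 138)/(75 − 81) = 5, so Qs = 5P − 267.
Before the tax: set 474 − 4.5P = 5P − 267 → P* = $78, Q* = 123.
With the tax collected from suppliers, supply shifts: Qs = 5(P − 19) − 267.
Solving gives Q = 78 with buyers paying $88 and suppliers receiving $69 (the $19 wedge).
Burden on buyers: $10; on suppliers: $9. (They sum to $19.)
The less price-elastic side of the market bears the larger share of a per-unit tax.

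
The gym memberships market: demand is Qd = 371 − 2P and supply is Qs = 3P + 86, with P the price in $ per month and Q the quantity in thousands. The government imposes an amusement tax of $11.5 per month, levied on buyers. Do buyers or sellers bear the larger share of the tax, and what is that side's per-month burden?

Without the tax, 371 − 2P = 3P + 86 gives 5P = 285, so P* = $57 and Q* = 257.
With the tax collected from buyers, demand (in seller-price terms) shifts: Qd = 371 − 2(P + 11.5).
Solving gives Q = 243.2 with buyers paying $63.9 and sellers receiving $52.4 (the $11.5 wedge).
Per-month burden: buyers $6.9, sellers $4.6.
Buyers take the larger share because demand is less price-elastic here (demand slope 2 vs supply slope 3).
The less price-elastic side of the market bears the larger share of a per-unit tax.

Buyers bear the larger share: $6.9 per month.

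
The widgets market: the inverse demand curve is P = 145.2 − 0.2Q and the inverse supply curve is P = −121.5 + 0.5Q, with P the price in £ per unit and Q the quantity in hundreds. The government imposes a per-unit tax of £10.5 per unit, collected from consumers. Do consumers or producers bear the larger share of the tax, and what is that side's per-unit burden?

Producers bear the larger share: £7.5 per unit.

Inverting to Q(P) form: Qd = 726 − 5P; Qs = 2P + 243.
Without the tax, 726 − 5P = 2P + 243 gives 7P = 483, so P* = £69 and Q* = 381.
With the tax collected from consumers, demand (in seller-price terms) shifts: Qd = 726 − 5(P + 10.5).
Solving gives Q = 366 with consumers paying £72 and producers receiving £61.5 (the £10.5 wedge).
Per-unit burden: consumers £3, producers £7.5.
Producers take the larger share because supply is less price-elastic here (demand slope 5 vs supply slope 2).
The less price-elastic side of the market bears the larger share of a per-unit tax.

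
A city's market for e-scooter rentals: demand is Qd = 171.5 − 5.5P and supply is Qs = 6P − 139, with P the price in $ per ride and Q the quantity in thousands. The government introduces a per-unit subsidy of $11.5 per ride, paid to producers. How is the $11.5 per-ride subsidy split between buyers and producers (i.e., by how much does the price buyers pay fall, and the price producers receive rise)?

Before the subsidy: set 171.5 − 5.5P = 6P − 139 → P* = $27, Q* = 23.
With a per-unit subsidy paid to producers, each receives P + 11.5 per unit sold, so supply becomes Qs = 6(P + 11.5) − 139.
New equilibrium: buyers pay $21, producers receive $32.5, Q = 56. (Wedge: Pb − Ps = −11.5.)
Gain to buyers: $6; to producers: $5.5. (They sum to $11.5.)

Buyers gain $6 per ride; producers gain $5.5 per ride.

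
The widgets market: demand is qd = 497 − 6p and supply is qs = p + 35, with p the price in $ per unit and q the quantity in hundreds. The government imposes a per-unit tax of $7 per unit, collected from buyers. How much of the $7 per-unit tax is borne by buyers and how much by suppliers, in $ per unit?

Before the tax: set 497 − 6p = p + 35 → p* = $66, q* = 101.
With the tax collected from buyers, demand (in seller-price terms) shifts: qd = 497 − 6(p + 7).
Solving gives q = 95 with buyers paying $67 and suppliers receiving $60 (the $7 wedge).
Burden on buyers: $1; on suppliers: $6. (They sum to $7.)
The less price-elastic side of the market bears the larger share of a per-unit tax.

Buyers bear $1 per unit; suppliers bear $6 per unit.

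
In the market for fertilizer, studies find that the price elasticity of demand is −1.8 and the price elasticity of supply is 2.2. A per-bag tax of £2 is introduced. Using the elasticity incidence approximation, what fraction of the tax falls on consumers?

Incidence ratio: consumers' share ≈ εs / (εs + |εd|) = 2.2 / (2.2 + 1.8) = 0.55.
Supply is the more elastic side, so consumers bear the larger share.

Consumers' share ≈ 0.55.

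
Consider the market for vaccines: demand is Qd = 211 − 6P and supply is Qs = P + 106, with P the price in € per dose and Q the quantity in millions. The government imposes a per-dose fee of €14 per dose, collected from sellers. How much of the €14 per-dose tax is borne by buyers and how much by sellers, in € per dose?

Before the tax: set 211 − 6P = P + 106 → P* = €15, Q* = 121.
With the tax collected from sellers, supply shifts: Qs = (P − 14) + 106.
Solving gives Q = 109 with buyers paying €17 and sellers receiving €3 (the €14 wedge).
Burden on buyers: €2; on sellers: €12. (They sum to €14.)
The less price-elastic side of the market bears the larger share of a per-unit tax.

Buyers bear €2 per dose; sellers bear €12 per dose.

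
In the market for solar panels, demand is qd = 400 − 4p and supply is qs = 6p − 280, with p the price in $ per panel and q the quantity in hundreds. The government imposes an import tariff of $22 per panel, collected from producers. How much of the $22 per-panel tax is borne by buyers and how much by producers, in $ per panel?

Buyers bear $13.2 per panel; producers bear $8.8 per panel.

Before the tax: set 400 − 4p = 6p − 280 → p* = $68, q* = 128.
With the tax collected from producers, supply shifts: qs = 6(p − 22) − 280.
New equilibrium: buyers pay $81.2, producers receive $59.2, q = 75.2. (Wedge: pb − ps = 22.)
Burden on buyers: $13.2; on producers: $8.8. (They sum to $22.)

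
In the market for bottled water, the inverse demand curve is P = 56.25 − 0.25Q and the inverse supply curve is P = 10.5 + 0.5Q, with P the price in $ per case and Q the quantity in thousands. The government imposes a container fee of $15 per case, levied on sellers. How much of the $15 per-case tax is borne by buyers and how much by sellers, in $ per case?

Inverting to Q(P) form: Qd = 225 − 4P; Qs = 2P − 21.
Without the tax, 225 − 4P = 2P − 21 gives 6P = 246, so P* = $41 and Q* = 61.
With the tax collected from sellers, supply shifts: Qs = 2(P − 15) − 21.
New equilibrium: buyers pay $46, sellers receive $31, Q = 41. (Wedge: Pb − Ps = 15.)
Burden on buyers: $5; on sellers: $10. (They sum to $15.)
The less price-elastic side of the market bears the larger share of a per-unit tax.

Buyers bear $5 per case; sellers bear $10 per case.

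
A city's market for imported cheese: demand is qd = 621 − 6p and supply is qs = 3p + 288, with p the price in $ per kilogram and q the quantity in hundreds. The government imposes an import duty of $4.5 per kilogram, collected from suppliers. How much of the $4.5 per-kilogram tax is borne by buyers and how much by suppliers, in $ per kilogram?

Buyers bear $1.5 per kilogram; suppliers bear $3 per kilogram.

Before the tax: set 621 − 6p = 3p + 288 → p* = $37, q* = 399.
With the tax collected from suppliers, supply shifts: qs = 3(p − 4.5) + 288.
Solving gives q = 390 with buyers paying $38.5 and suppliers receiving $34 (the $4.5 wedge).
Burden on buyers: $1.5; on suppliers: $3. (They sum to $4.5.)
The less price-elastic side of the market bears the larger share of a per-unit tax.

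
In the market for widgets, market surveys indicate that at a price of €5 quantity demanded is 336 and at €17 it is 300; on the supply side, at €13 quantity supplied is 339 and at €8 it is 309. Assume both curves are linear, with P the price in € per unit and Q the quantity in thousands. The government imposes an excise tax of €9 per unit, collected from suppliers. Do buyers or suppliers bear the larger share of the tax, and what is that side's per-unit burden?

Buyers bear the larger share: €6 per unit.

Demand slope: (300 − 336)/(17 − 5) = -3, so Qd = 351 − 3P.
Supply slope: (309 − 339)/(8 − 13) = 6, so Qs = 6P + 261.
Without the tax, 351 − 3P = 6P + 261 gives 9P = 90, so P* = €10 and Q* = 321.
With the tax collected from suppliers, supply shifts: Qs = 6(P − 9) + 261.
Solving gives Q = 303 with buyers paying €16 and suppliers receiving €7 (the €9 wedge).
Per-unit burden: buyers €6, suppliers €3.
Buyers take the larger share because demand is less price-elastic here (demand slope 3 vs supply slope 6).
The less price-elastic side of the market bears the larger share of a per-unit tax.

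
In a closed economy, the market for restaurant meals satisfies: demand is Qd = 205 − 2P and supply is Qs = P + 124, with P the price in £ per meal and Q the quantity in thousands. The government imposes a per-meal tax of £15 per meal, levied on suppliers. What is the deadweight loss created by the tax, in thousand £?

Before the tax: set 205 − 2P = P + 124 → P* = £27, Q* = 151.
With the tax collected from suppliers, supply shifts: Qs = (P − 15) + 124.
Solving gives Q = 141 with buyers paying £32 and suppliers receiving £17 (the £15 wedge).
Quantity falls by |ΔQ| = |151 − 141| = 10.
DWL = ½ · t · |ΔQ| = ½ · 15 · 10 = £75.

Deadweight loss = £75 thousand.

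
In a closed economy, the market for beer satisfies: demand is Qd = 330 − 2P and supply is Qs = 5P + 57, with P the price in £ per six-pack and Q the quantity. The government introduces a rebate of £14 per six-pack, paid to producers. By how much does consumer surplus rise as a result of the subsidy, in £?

Without the subsidy, 330 − 2P = 5P + 57 gives 7P = 273, so P* = £39 and Q* = 252.
With a per-unit subsidy paid to producers, each receives P + 14 per unit sold, so supply becomes Qs = 5(P + 14) + 57.
New equilibrium: consumers pay £29, producers receive £43, Q = 272. (Wedge: Pb − Ps = −14.)
ΔCS is the trapezoid between Q = 272 and Q = 252 of height £10: ½ · (252 + 272) · 10 = £2620.

Consumer surplus rises by £2620.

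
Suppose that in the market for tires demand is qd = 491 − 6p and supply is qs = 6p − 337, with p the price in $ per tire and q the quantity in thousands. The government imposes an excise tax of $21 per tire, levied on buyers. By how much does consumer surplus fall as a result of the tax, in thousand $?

Before the tax: set 491 − 6p = 6p − 337 → p* = $69, q* = 77.
With the tax collected from buyers, demand (in seller-price terms) shifts: qd = 491 − 6(p + 21).
Solving gives q = 14 with buyers paying $79.5 and sellers receiving $58.5 (the $21 wedge).
ΔCS is the trapezoid between Q = 14 and Q = 77 of height $10.5: ½ · (77 + 14) · 10.5 = $477.75.

Consumer surplus falls by $477.75 thousand.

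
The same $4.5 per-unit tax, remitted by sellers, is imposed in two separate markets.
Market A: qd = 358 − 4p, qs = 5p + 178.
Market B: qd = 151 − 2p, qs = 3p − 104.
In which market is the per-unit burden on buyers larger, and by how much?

Market A: pre-tax p* = $20, q* = 278; post-tax q = 268; per-unit burden on buyers = $2.5.
Market B: pre-tax p* = $51, q* = 49; post-tax q = 43.6; per-unit burden on buyers = $2.7.
Difference: $2.5 vs $2.7 → market B is larger by $0.2.

Market B, by $0.2.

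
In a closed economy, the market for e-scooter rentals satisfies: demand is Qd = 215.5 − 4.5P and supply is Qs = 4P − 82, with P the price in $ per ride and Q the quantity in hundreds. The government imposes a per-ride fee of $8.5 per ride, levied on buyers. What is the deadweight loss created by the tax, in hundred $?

Deadweight loss = $76.5 hundred.

Without the tax, 215.5 − 4.5P = 4P − 82 gives 8.5P = 297.5, so P* = $35 and Q* = 58.
With the tax collected from buyers, demand (in seller-price terms) shifts: Qd = 215.5 − 4.5(P + 8.5).
Solving gives Q = 40 with buyers paying $39 and sellers receiving $30.5 (the $8.5 wedge).
Quantity falls by |ΔQ| = |58 − 40| = 18.
DWL = ½ · t · |ΔQ| = ½ · 8.5 · 18 = $76.5.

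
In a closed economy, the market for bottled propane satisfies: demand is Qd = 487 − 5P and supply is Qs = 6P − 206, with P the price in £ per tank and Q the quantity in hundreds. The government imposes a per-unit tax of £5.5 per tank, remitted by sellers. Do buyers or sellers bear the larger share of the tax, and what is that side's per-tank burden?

Buyers bear the larger share: £3 per tank.

Without the tax, 487 − 5P = 6P − 206 gives 11P = 693, so P* = £63 and Q* = 172.
With the tax collected from sellers, supply shifts: Qs = 6(P − 5.5) − 206.
New equilibrium: buyers pay £66, sellers receive £60.5, Q = 157. (Wedge: Pb − Ps = 5.5.)
Per-tank burden: buyers £3, sellers £2.5.
Buyers take the larger share because demand is less price-elastic here (demand slope 5 vs supply slope 6).
The less price-elastic side of the market bears the larger share of a per-unit tax.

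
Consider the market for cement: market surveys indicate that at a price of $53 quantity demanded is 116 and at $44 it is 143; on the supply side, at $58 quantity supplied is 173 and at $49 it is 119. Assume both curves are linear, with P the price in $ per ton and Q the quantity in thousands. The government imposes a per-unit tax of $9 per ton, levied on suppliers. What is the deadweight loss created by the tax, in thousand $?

Demand slope: (143 − 116)/(44 − 53) = -3, so Qd = 275 − 3P.
Supply slope: (119 − 173)/(49 − 58) = 6, so Qs = 6P − 175.
Without the tax, 275 − 3P = 6P − 175 gives 9P = 450, so P* = $50 and Q* = 125.
With the tax collected from suppliers, supply shifts: Qs = 6(P − 9) − 175.
New equilibrium: buyers pay $56, suppliers receive $47, Q = 107. (Wedge: Pb − Ps = 9.)
Quantity falls by |ΔQ| = |125 − 107| = 18.
DWL = ½ · t · |ΔQ| = ½ · 9 · 18 = $81.

Deadweight loss = $81 thousand.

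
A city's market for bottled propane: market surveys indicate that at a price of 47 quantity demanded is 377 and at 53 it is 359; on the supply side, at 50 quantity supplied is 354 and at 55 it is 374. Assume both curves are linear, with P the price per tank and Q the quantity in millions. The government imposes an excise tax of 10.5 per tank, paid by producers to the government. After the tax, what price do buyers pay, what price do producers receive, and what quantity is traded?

Buyers pay 58; producers receive 47.5; quantity = 344.

Demand slope: (359 − 377)/(53 − 47) = -3, so Qd = 518 − 3P.
Supply slope: (374 − 354)/(55 − 50) = 4, so Qs = 4P + 154.
Before the tax: set 518 − 3P = 4P + 154 → P* = 52, Q* = 362.
With the tax collected from producers, supply shifts: Qs = 4(P − 10.5) + 154.
New equilibrium: buyers pay 58, producers receive 47.5, Q = 344. (Wedge: Pb − Ps = 10.5.)
The less price-elastic side of the market bears the larger share of a per-unit tax.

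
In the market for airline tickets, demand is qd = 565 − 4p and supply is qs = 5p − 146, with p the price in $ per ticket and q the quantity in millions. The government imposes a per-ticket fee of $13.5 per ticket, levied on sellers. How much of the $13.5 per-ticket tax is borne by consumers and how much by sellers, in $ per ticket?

Before the tax: set 565 − 4p = 5p − 146 → p* = $79, q* = 249.
With the tax collected from sellers, supply shifts: qs = 5(p − 13.5) − 146.
New equilibrium: consumers pay $86.5, sellers receive $73, q = 219. (Wedge: pb − ps = 13.5.)
Burden on consumers: $7.5; on sellers: $6. (They sum to $13.5.)
The less price-elastic side of the market bears the larger share of a per-unit tax.

Consumers bear $7.5 per ticket; sellers bear $6 per ticket.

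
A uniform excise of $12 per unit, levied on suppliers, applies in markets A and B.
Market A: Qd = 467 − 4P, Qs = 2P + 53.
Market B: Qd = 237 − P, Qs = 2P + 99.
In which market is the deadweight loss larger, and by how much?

Market A: pre-tax P* = $69, Q* = 191; post-tax Q = 175; deadweight loss = $96.
Market B: pre-tax P* = $46, Q* = 191; post-tax Q = 183; deadweight loss = $48.
Difference: $96 vs $48 → market A is larger by $48.

Market A, by $48.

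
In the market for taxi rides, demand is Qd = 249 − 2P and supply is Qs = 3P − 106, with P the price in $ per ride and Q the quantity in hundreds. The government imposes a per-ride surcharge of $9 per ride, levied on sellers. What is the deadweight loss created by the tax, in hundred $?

Deadweight loss = $48.6 hundred.

Without the tax, 249 − 2P = 3P − 106 gives 5P = 355, so P* = $71 and Q* = 107.
With the tax collected from sellers, supply shifts: Qs = 3(P − 9) − 106.
Solving gives Q = 96.2 with consumers paying $76.4 and sellers receiving $67.4 (the $9 wedge).
Quantity falls by |ΔQ| = |107 − 96.2| = 10.8.
DWL = ½ · t · |ΔQ| = ½ · 9 · 10.8 = $48.6.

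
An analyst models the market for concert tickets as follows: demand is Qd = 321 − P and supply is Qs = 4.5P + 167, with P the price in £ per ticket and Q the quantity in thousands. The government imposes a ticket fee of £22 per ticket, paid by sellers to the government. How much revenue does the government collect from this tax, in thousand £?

Tax revenue = £6050 thousand.

Without the tax, 321 − P = 4.5P + 167 gives 5.5P = 154, so P* = £28 and Q* = 293.
With the tax collected from sellers, supply shifts: Qs = 4.5(P − 22) + 167.
Solving gives Q = 275 with consumers paying £46 and sellers receiving £24 (the £22 wedge).
Revenue = t · Q = 22 · 275 = £6050.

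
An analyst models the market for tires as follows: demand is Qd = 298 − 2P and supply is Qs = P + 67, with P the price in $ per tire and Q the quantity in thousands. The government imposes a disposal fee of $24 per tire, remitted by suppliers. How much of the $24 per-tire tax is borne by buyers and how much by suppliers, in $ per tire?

Before the tax: set 298 − 2P = P + 67 → P* = $77, Q* = 144.
With the tax collected from suppliers, supply shifts: Qs = (P − 24) + 67.
New equilibrium: buyers pay $85, suppliers receive $61, Q = 128. (Wedge: Pb − Ps = 24.)
Burden on buyers: $8; on suppliers: $16. (They sum to $24.)
The less price-elastic side of the market bears the larger share of a per-unit tax.

Buyers bear $8 per tire; suppliers bear $16 per tire.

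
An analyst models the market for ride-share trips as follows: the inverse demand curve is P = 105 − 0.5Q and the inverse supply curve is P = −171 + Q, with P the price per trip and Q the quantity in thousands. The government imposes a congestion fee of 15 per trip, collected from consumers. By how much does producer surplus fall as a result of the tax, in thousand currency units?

Producer surplus falls by 1790 thousand.

Rewrite in direct form: Qd = 210 − 2P and Qs = P + 171.
Without the tax, 210 − 2P = P + 171 gives 3P = 39, so P* = 13 and Q* = 184.
With the tax collected from consumers, demand (in seller-price terms) shifts: Qd = 210 − 2(P + 15).
New equilibrium: consumers pay 18, producers receive 3, Q = 174. (Wedge: Pb − Ps = 15.)
ΔPS is the trapezoid between Q = 174 and Q = 184 of height 10: ½ · (184 + 174) · 10 = 1790.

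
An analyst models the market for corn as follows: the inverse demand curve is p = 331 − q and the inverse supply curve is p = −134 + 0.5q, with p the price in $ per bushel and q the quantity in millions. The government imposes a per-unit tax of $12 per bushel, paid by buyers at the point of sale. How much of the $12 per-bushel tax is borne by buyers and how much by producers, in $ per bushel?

Inverting to q(p) form: qd = 331 − p; qs = 2p + 268.
Before the tax: set 331 − p = 2p + 268 → p* = $21, q* = 310.
With the tax collected from buyers, demand (in seller-price terms) shifts: qd = 331 − (p + 12).
New equilibrium: buyers pay $29, producers receive $17, q = 302. (Wedge: pb − ps = 12.)
Burden on buyers: $8; on producers: $4. (They sum to $12.)

Buyers bear $8 per bushel; producers bear $4 per bushel.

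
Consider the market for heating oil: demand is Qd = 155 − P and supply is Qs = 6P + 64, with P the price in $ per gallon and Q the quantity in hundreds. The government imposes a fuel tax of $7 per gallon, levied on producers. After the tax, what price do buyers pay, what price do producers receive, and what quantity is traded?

Buyers pay $19; producers receive $12; quantity = 136.

Without the tax, 155 − P = 6P + 64 gives 7P = 91, so P* = $13 and Q* = 142.
With the tax collected from producers, supply shifts: Qs = 6(P − 7) + 64.
Solving gives Q = 136 with buyers paying $19 and producers receiving $12 (the $7 wedge).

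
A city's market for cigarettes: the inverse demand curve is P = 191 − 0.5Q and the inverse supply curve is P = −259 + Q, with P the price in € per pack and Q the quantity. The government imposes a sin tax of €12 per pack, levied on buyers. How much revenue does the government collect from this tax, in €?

Inverting to Q(P) form: Qd = 382 − 2P; Qs = P + 259.
Before the tax: set 382 − 2P = P + 259 → P* = €41, Q* = 300.
With the tax collected from buyers, demand (in seller-price terms) shifts: Qd = 382 − 2(P + 12).
New equilibrium: buyers pay €45, producers receive €33, Q = 292. (Wedge: Pb − Ps = 12.)
Revenue = t · Q = 12 · 292 = €3504.

Tax revenue = €3504.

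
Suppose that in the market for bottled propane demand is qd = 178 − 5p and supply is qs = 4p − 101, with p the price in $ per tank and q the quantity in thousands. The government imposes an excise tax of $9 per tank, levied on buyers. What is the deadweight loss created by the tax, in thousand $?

Without the tax, 178 − 5p = 4p − 101 gives 9p = 279, so p* = $31 and q* = 23.
With the tax collected from buyers, demand (in seller-price terms) shifts: qd = 178 − 5(p + 9).
New equilibrium: buyers pay $35, producers receive $26, q = 3. (Wedge: pb − ps = 9.)
Quantity falls by |ΔQ| = |23 − 3| = 20.
DWL = ½ · t · |ΔQ| = ½ · 9 · 20 = $90.

Deadweight loss = $90 thousand.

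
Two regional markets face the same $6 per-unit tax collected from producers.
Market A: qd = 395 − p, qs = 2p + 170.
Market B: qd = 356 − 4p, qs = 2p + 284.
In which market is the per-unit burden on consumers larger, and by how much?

Market A: pre-tax p* = $75, q* = 320; post-tax q = 316; per-unit burden on consumers = $4.
Market B: pre-tax p* = $12, q* = 308; post-tax q = 300; per-unit burden on consumers = $2.
Difference: $4 vs $2 → market A is larger by $2.

Market A, by $2.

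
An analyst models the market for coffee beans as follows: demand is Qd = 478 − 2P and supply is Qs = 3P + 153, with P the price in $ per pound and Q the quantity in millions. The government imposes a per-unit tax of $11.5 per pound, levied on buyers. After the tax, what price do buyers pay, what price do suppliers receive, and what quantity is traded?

Without the tax, 478 − 2P = 3P + 153 gives 5P = 325, so P* = $65 and Q* = 348.
With the tax collected from buyers, demand (in seller-price terms) shifts: Qd = 478 − 2(P + 11.5).
New equilibrium: buyers pay $71.9, suppliers receive $60.4, Q = 334.2. (Wedge: Pb − Ps = 11.5.)
The less price-elastic side of the market bears the larger share of a per-unit tax.

Buyers pay $71.9; suppliers receive $60.4; quantity = 334.2.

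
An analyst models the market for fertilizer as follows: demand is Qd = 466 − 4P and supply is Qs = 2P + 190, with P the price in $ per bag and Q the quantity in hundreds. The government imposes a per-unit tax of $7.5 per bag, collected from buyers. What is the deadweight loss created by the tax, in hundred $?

Deadweight loss = $37.5 hundred.

Without the tax, 466 − 4P = 2P + 190 gives 6P = 276, so P* = $46 and Q* = 282.
With the tax collected from buyers, demand (in seller-price terms) shifts: Qd = 466 − 4(P + 7.5).
Solving gives Q = 272 with buyers paying $48.5 and producers receiving $41 (the $7.5 wedge).
Quantity falls by |ΔQ| = |282 − 272| = 10.
DWL = ½ · t · |ΔQ| = ½ · 7.5 · 10 = $37.5.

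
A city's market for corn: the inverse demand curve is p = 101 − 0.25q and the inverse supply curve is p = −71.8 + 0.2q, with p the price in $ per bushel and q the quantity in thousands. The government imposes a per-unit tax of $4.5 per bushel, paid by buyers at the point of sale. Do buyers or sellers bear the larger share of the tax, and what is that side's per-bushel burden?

Buyers bear the larger share: $2.5 per bushel.

Rewrite in direct form: qd = 404 − 4p and qs = 5p + 359.
Before the tax: set 404 − 4p = 5p + 359 → p* = $5, q* = 384.
With the tax collected from buyers, demand (in seller-price terms) shifts: qd = 404 − 4(p + 4.5).
Solving gives q = 374 with buyers paying $7.5 and sellers receiving $3 (the $4.5 wedge).
Per-bushel burden: buyers $2.5, sellers $2.
Buyers take the larger share because demand is less price-elastic here (demand slope 4 vs supply slope 5).
The less price-elastic side of the market bears the larger share of a per-unit tax.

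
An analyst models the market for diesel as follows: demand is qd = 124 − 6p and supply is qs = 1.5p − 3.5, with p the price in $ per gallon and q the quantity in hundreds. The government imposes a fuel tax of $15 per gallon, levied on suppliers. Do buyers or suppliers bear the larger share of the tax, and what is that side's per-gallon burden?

Before the tax: set 124 − 6p = 1.5p − 3.5 → p* = $17, q* = 22.
With the tax collected from suppliers, supply shifts: qs = 1.5(p − 15) − 3.5.
Solving gives q = 4 with buyers paying $20 and suppliers receiving $5 (the $15 wedge).
Per-gallon burden: buyers $3, suppliers $12.
Suppliers take the larger share because supply is less price-elastic here (demand slope 6 vs supply slope 1.5).

Suppliers bear the larger share: $12 per gallon.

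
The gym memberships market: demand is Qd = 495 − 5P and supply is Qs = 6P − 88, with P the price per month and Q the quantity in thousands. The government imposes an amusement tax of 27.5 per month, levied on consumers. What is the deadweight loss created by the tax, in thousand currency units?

Deadweight loss = 1031.25 thousand.

Without the tax, 495 − 5P = 6P − 88 gives 11P = 583, so P* = 53 and Q* = 230.
With the tax collected from consumers, demand (in seller-price terms) shifts: Qd = 495 − 5(P + 27.5).
New equilibrium: consumers pay 68, sellers receive 40.5, Q = 155. (Wedge: Pb − Ps = 27.5.)
Quantity falls by |ΔQ| = |230 − 155| = 75.
DWL = ½ · t · |ΔQ| = ½ · 27.5 · 75 = 1031.25.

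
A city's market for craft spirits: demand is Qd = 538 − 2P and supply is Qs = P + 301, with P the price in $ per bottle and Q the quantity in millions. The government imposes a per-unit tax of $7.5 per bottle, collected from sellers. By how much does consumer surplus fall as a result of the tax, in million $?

Before the tax: set 538 − 2P = P + 301 → P* = $79, Q* = 380.
With the tax collected from sellers, supply shifts: Qs = (P − 7.5) + 301.
Solving gives Q = 375 with consumers paying $81.5 and sellers receiving $74 (the $7.5 wedge).
ΔCS is the trapezoid between Q = 375 and Q = 380 of height $2.5: ½ · (380 + 375) · 2.5 = $943.75.

Consumer surplus falls by $943.75 million.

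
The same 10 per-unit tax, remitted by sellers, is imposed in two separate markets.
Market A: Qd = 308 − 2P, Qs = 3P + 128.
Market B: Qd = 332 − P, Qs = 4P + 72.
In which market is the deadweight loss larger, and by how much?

Market A, by 20.

Market A: pre-tax P* = 36, Q* = 236; post-tax Q = 224; deadweight loss = 60.
Market B: pre-tax P* = 52, Q* = 280; post-tax Q = 272; deadweight loss = 40.
Difference: 60 vs 40 → market A is larger by 20.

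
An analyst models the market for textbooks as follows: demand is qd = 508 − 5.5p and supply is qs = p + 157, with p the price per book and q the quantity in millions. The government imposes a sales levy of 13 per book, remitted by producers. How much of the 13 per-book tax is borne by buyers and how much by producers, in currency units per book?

Buyers bear 2 per book; producers bear 11 per book.

Before the tax: set 508 − 5.5p = p + 157 → p* = 54, q* = 211.
With the tax collected from producers, supply shifts: qs = (p − 13) + 157.
Solving gives q = 200 with buyers paying 56 and producers receiving 43 (the 13 wedge).
Burden on buyers: 2; on producers: 11. (They sum to 13.)
The less price-elastic side of the market bears the larger share of a per-unit tax.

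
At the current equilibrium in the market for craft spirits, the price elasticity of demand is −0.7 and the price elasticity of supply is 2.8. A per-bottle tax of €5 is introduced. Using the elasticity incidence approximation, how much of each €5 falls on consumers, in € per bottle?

Consumers bear ≈ €4 per bottle.

Incidence ratio: consumers' share ≈ εs / (εs + |εd|) = 2.8 / (2.8 + 0.7) = 0.8.
So consumers bear ≈ 0.8 × €5 = €4; producers bear €1.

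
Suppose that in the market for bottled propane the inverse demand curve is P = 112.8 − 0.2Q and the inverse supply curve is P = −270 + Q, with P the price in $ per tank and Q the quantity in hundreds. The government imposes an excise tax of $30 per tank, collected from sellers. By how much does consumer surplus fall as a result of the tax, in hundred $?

Rewrite in direct form: Qd = 564 − 5P and Qs = P + 270.
Without the tax, 564 − 5P = P + 270 gives 6P = 294, so P* = $49 and Q* = 319.
With the tax collected from sellers, supply shifts: Qs = (P − 30) + 270.
New equilibrium: consumers pay $54, sellers receive $24, Q = 294. (Wedge: Pb − Ps = 30.)
ΔCS is the trapezoid between Q = 294 and Q = 319 of height $5: ½ · (319 + 294) · 5 = $1532.5.

Consumer surplus falls by $1532.5 hundred.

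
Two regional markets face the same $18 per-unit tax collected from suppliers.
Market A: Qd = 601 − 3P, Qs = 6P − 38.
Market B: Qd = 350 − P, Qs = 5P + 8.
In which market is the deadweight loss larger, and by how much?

Market A: pre-tax P* = $71, Q* = 388; post-tax Q = 352; deadweight loss = $324.
Market B: pre-tax P* = $57, Q* = 293; post-tax Q = 278; deadweight loss = $135.
Difference: $324 vs $135 → market A is larger by $189.

Market A, by $189.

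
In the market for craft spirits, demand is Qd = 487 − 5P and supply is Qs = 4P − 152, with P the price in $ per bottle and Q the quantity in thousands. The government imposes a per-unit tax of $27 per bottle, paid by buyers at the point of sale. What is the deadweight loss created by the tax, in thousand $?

Deadweight loss = $810 thousand.

Before the tax: set 487 − 5P = 4P − 152 → P* = $71, Q* = 132.
With the tax collected from buyers, demand (in seller-price terms) shifts: Qd = 487 − 5(P + 27).
Solving gives Q = 72 with buyers paying $83 and producers receiving $56 (the $27 wedge).
Quantity falls by |ΔQ| = |132 − 72| = 60.
DWL = ½ · t · |ΔQ| = ½ · 27 · 60 = $810.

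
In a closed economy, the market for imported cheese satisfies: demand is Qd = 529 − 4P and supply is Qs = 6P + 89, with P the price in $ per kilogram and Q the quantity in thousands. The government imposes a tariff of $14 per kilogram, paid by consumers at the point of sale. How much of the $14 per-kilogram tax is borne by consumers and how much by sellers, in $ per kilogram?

Before the tax: set 529 − 4P = 6P + 89 → P* = $44, Q* = 353.
With the tax collected from consumers, demand (in seller-price terms) shifts: Qd = 529 − 4(P + 14).
Solving gives Q = 319.4 with consumers paying $52.4 and sellers receiving $38.4 (the $14 wedge).
Burden on consumers: $8.4; on sellers: $5.6. (They sum to $14.)

Consumers bear $8.4 per kilogram; sellers bear $5.6 per kilogram.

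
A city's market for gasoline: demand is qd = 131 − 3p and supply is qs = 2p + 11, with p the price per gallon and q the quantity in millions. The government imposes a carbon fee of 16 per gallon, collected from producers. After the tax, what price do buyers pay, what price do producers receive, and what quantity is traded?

Without the tax, 131 − 3p = 2p + 11 gives 5p = 120, so p* = 24 and q* = 59.
With the tax collected from producers, supply shifts: qs = 2(p − 16) + 11.
New equilibrium: buyers pay 30.4, producers receive 14.4, q = 39.8. (Wedge: pb − ps = 16.)

Buyers pay 30.4; producers receive 14.4; quantity = 39.8.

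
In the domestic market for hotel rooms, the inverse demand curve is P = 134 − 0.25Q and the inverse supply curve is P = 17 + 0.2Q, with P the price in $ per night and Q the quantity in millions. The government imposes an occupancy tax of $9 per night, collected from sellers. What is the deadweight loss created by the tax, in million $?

Rewrite in direct form: Qd = 536 − 4P and Qs = 5P − 85.
Without the tax, 536 − 4P = 5P − 85 gives 9P = 621, so P* = $69 and Q* = 260.
With the tax collected from sellers, supply shifts: Qs = 5(P − 9) − 85.
New equilibrium: buyers pay $74, sellers receive $65, Q = 240. (Wedge: Pb − Ps = 9.)
Quantity falls by |ΔQ| = |260 − 240| = 20.
DWL = ½ · t · |ΔQ| = ½ · 9 · 20 = $90.

Deadweight loss = $90 million.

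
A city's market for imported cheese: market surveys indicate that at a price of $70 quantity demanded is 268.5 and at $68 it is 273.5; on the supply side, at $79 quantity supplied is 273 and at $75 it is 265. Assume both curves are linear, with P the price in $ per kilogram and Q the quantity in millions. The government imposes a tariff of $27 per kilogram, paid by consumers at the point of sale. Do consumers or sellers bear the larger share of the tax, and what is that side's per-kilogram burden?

Sellers bear the larger share: $15 per kilogram.

Demand slope: (273.5 − 268.5)/(68 − 70) = -2.5, so Qd = 443.5 − 2.5P.
Supply slope: (265 − 273)/(75 − 79) = 2, so Qs = 2P + 115.
Before the tax: set 443.5 − 2.5P = 2P + 115 → P* = $73, Q* = 261.
With the tax collected from consumers, demand (in seller-price terms) shifts: Qd = 443.5 − 2.5(P + 27).
Solving gives Q = 231 with consumers paying $85 and sellers receiving $58 (the $27 wedge).
Per-kilogram burden: consumers $12, sellers $15.
Sellers take the larger share because supply is less price-elastic here (demand slope 2.5 vs supply slope 2).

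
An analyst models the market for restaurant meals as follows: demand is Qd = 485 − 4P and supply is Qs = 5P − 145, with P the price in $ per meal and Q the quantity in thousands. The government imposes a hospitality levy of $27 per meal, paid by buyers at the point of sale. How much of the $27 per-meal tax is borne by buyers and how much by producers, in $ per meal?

Buyers bear $15 per meal; producers bear $12 per meal.

Before the tax: set 485 − 4P = 5P − 145 → P* = $70, Q* = 205.
With the tax collected from buyers, demand (in seller-price terms) shifts: Qd = 485 − 4(P + 27).
Solving gives Q = 145 with buyers paying $85 and producers receiving $58 (the $27 wedge).
Burden on buyers: $15; on producers: $12. (They sum to $27.)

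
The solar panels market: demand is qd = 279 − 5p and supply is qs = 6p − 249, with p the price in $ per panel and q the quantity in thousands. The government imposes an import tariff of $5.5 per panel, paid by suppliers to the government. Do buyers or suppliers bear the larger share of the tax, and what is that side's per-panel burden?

Before the tax: set 279 − 5p = 6p − 249 → p* = $48, q* = 39.
With the tax collected from suppliers, supply shifts: qs = 6(p − 5.5) − 249.
New equilibrium: buyers pay $51, suppliers receive $45.5, q = 24. (Wedge: pb − ps = 5.5.)
Per-panel burden: buyers $3, suppliers $2.5.
Buyers take the larger share because demand is less price-elastic here (demand slope 5 vs supply slope 6).
The less price-elastic side of the market bears the larger share of a per-unit tax.

Buyers bear the larger share: $3 per panel.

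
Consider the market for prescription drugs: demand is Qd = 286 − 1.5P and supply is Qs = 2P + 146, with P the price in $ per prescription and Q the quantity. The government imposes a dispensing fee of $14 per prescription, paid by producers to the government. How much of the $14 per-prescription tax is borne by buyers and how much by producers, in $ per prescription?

Before the tax: set 286 − 1.5P = 2P + 146 → P* = $40, Q* = 226.
With the tax collected from producers, supply shifts: Qs = 2(P − 14) + 146.
New equilibrium: buyers pay $48, producers receive $34, Q = 214. (Wedge: Pb − Ps = 14.)
Burden on buyers: $8; on producers: $6. (They sum to $14.)
The less price-elastic side of the market bears the larger share of a per-unit tax.

Buyers bear $8 per prescription; producers bear $6 per prescription.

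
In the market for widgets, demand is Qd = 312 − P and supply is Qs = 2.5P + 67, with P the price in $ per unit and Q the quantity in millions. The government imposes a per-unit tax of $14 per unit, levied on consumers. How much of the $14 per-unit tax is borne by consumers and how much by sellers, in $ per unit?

Consumers bear $10 per unit; sellers bear $4 per unit.

Before the tax: set 312 − P = 2.5P + 67 → P* = $70, Q* = 242.
With the tax collected from consumers, demand (in seller-price terms) shifts: Qd = 312 − (P + 14).
New equilibrium: consumers pay $80, sellers receive $66, Q = 232. (Wedge: Pb − Ps = 14.)
Burden on consumers: $10; on sellers: $4. (They sum to $14.)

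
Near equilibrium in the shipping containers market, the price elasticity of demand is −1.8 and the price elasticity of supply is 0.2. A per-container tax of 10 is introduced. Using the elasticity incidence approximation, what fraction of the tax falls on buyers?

Buyers' share ≈ 0.1.

Incidence ratio: buyers' share ≈ εs / (εs + |εd|) = 0.2 / (0.2 + 1.8) = 0.1.
Supply is the less elastic side, so buyers bear the smaller share.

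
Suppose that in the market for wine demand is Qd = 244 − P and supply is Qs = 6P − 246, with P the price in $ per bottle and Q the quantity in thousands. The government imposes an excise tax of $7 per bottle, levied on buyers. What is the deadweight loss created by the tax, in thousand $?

Without the tax, 244 − P = 6P − 246 gives 7P = 490, so P* = $70 and Q* = 174.
With the tax collected from buyers, demand (in seller-price terms) shifts: Qd = 244 − (P + 7).
New equilibrium: buyers pay $76, suppliers receive $69, Q = 168. (Wedge: Pb − Ps = 7.)
Quantity falls by |ΔQ| = |174 − 168| = 6.
DWL = ½ · t · |ΔQ| = ½ · 7 · 6 = $21.

Deadweight loss = $21 thousand.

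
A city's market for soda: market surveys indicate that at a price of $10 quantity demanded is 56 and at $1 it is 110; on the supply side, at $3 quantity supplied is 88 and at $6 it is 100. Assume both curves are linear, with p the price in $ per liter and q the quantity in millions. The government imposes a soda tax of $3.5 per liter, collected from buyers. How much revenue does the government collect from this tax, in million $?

Demand slope: (110 − 56)/(1 − 10) = -6, so qd = 116 − 6p.
Supply slope: (100 − 88)/(6 − 3) = 4, so qs = 4p + 76.
Before the tax: set 116 − 6p = 4p + 76 → p* = $4, q* = 92.
With the tax collected from buyers, demand (in seller-price terms) shifts: qd = 116 − 6(p + 3.5).
New equilibrium: buyers pay $5.4, suppliers receive $1.9, q = 83.6. (Wedge: pb − ps = 3.5.)
Revenue = t · Q = 3.5 · 83.6 = $292.6.

Tax revenue = $292.6 million.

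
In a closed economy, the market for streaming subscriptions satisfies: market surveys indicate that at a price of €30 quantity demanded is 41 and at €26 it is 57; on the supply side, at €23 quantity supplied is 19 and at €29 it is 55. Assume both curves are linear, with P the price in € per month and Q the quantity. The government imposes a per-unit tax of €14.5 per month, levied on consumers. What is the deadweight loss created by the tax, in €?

Demand slope: (57 − 41)/(26 − 30) = -4, so Qd = 161 − 4P.
Supply slope: (55 − 19)/(29 − 23) = 6, so Qs = 6P − 119.
Without the tax, 161 − 4P = 6P − 119 gives 10P = 280, so P* = €28 and Q* = 49.
With the tax collected from consumers, demand (in seller-price terms) shifts: Qd = 161 − 4(P + 14.5).
New equilibrium: consumers pay €36.7, suppliers receive €22.2, Q = 14.2. (Wedge: Pb − Ps = 14.5.)
Quantity falls by |ΔQ| = |49 − 14.2| = 34.8.
DWL = ½ · t · |ΔQ| = ½ · 14.5 · 34.8 = €252.3.

Deadweight loss = €252.3.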